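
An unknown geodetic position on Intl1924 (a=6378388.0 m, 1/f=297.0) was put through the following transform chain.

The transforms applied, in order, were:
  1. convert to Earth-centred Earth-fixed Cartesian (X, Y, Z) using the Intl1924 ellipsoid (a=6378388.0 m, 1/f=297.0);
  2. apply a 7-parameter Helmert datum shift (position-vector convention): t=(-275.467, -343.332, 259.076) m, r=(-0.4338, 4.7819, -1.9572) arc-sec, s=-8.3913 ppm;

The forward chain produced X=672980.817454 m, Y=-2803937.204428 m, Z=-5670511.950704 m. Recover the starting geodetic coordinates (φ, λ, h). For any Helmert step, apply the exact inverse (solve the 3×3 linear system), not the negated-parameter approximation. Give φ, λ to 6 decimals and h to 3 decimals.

φ=-63.204604°, λ=-76.493519°, h=434.170 m

start: X=672980.8175, Y=-2803937.2044, Z=-5670511.9507 m
→ Helmert⁻¹: X=673420.0048, Y=-2803599.0821, Z=-5670808.8965
→ geod (Bowring, a=6378388.000): φ=-63.20460400°, λ=-76.49351900°, h=434.1700 m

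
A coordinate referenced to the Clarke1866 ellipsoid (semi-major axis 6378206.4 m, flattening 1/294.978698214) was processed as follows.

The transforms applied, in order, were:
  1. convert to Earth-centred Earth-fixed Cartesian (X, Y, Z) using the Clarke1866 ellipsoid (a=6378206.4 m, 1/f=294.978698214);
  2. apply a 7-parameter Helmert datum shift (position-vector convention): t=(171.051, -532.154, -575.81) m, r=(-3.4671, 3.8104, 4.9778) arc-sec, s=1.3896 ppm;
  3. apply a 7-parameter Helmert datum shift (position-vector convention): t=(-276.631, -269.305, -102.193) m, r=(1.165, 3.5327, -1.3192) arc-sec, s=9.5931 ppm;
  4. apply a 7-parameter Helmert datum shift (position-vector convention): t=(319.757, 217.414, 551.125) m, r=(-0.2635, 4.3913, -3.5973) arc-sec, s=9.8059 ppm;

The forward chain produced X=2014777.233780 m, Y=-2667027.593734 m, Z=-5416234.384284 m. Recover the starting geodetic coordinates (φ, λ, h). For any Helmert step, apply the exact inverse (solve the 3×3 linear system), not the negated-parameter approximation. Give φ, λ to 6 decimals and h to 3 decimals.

φ=-58.496273°, λ=-52.923170°, h=1508.839 m

start: X=2014777.2338, Y=-2667027.5937, Z=-5416234.3843 m
→ Helmert⁻¹: X=2014599.5589, Y=-2667176.7985, Z=-5416692.9106
→ Helmert⁻¹: X=2014966.6860, Y=-2666899.6155, Z=-5416489.1829
→ Helmert⁻¹: X=2014828.5388, Y=-2666321.3444, Z=-5415913.4445
→ geod (Bowring, a=6378206.400): φ=-58.49627300°, λ=-52.92317000°, h=1508.8390 m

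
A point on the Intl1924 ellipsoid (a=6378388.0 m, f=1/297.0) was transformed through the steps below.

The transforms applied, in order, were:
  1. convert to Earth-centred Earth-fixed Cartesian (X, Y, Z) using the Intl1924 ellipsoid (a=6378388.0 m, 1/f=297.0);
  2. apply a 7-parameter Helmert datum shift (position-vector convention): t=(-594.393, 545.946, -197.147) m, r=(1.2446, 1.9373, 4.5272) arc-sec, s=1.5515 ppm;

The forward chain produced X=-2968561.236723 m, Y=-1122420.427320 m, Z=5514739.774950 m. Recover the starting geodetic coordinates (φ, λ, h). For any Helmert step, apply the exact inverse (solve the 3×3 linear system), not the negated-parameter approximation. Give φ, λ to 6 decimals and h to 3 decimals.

φ=60.250169°, λ=-159.277404°, h=492.528 m

start: X=-2968561.2367, Y=-1122420.4273, Z=5514739.7750 m
→ Helmert⁻¹: X=-2968038.6818, Y=-1122866.2102, Z=5514907.2642
→ geod (Bowring, a=6378388.000): φ=60.25016900°, λ=-159.27740400°, h=492.5280 m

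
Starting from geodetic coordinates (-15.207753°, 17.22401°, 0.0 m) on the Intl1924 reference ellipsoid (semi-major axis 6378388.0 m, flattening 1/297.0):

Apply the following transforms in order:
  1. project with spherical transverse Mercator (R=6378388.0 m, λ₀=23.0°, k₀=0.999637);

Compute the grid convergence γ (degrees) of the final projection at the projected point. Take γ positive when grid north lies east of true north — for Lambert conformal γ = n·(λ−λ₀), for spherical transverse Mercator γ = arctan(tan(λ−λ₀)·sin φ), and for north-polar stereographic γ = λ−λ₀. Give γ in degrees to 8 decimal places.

1.51995327

start: φ=-15.207753°, λ=17.224010°, h=0.000 m
→ into tm (λ₀=23.0°): φ=-15.20775300°, λ−λ₀=-5.77599000°
convergence γ = 1.51995327°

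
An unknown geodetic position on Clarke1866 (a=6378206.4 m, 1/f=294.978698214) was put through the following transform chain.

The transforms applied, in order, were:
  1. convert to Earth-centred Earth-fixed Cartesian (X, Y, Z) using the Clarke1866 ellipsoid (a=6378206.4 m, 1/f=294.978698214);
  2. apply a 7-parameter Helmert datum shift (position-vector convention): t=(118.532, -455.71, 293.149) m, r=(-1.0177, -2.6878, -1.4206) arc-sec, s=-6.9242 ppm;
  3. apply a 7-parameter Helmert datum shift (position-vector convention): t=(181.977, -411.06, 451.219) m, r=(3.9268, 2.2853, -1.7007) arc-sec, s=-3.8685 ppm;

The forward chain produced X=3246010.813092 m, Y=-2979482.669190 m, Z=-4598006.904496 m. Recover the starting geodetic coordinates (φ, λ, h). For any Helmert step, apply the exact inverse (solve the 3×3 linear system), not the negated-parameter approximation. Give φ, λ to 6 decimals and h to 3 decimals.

φ=-46.424566°, λ=-42.542700°, h=1469.660 m

start: X=3246010.8131, Y=-2979482.6692, Z=-4598006.9045 m
→ Helmert⁻¹: X=3245916.9039, Y=-2979143.9129, Z=-4598383.2338
→ Helmert⁻¹: X=3245781.4358, Y=-2978663.7835, Z=-4598765.2169
→ geod (Bowring, a=6378206.400): φ=-46.42456600°, λ=-42.54270000°, h=1469.6600 m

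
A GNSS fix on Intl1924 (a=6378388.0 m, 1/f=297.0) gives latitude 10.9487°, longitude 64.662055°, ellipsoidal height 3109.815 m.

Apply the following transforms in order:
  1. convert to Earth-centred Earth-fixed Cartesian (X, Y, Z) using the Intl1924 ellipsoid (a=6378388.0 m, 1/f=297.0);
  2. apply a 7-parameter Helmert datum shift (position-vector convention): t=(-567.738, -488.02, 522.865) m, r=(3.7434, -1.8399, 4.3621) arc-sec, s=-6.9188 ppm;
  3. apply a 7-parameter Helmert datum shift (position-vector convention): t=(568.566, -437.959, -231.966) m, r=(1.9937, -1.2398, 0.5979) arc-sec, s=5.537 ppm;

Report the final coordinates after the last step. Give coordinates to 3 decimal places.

X=2681460.790 m, Y=5662393.159 m, Z=1204526.538 m

start: φ=10.948700°, λ=64.662055°, h=3109.815 m
→ ECEF (a=6378388.000, f=1/297.0): X=2681617.8339, Y=5663295.9798, Z=1204039.7497
→ Helmert 7p (PV): X=2680901.0354, Y=5662803.6358, Z=1204680.9840
→ Helmert 7p (PV): X=2681460.7896, Y=5662393.1587, Z=1204526.5380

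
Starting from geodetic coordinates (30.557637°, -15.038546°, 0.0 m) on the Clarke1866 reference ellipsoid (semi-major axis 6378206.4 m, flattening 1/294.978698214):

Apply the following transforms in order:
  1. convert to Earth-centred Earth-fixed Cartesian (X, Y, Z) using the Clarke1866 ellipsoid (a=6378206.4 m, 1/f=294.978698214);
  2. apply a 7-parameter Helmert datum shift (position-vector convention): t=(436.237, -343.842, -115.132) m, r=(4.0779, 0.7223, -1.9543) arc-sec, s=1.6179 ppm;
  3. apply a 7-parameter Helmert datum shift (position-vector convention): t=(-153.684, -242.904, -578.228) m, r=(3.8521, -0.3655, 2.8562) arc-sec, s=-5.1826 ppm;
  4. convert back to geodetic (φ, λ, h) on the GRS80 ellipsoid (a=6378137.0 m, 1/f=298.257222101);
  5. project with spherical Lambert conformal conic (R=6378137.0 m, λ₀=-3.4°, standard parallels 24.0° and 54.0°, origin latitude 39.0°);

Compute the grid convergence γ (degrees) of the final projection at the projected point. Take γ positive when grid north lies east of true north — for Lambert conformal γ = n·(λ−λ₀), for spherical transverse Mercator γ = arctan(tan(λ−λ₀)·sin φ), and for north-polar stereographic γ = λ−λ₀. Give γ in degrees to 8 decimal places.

start: φ=30.557637°, λ=-15.038546°, h=0.000 m
→ ECEF (a=6378206.400, f=1/294.978698214): X=5308929.3123, Y=-1426352.0492, Z=3223583.4868
→ Helmert 7p (PV): X=5309371.9127, Y=-1426812.2306, Z=3223426.7800
→ Helmert 7p (PV): X=5309204.7578, Y=-1427034.4190, Z=3222814.6081
→ geod (Bowring, a=6378137.000): φ=30.54775673°, λ=-15.04466917°, h=-1.1895 m
→ into lcc (λ₀=-3.4°): φ=30.54775673°, λ−λ₀=-11.64466917°
convergence γ = -7.41530218°

-7.41530218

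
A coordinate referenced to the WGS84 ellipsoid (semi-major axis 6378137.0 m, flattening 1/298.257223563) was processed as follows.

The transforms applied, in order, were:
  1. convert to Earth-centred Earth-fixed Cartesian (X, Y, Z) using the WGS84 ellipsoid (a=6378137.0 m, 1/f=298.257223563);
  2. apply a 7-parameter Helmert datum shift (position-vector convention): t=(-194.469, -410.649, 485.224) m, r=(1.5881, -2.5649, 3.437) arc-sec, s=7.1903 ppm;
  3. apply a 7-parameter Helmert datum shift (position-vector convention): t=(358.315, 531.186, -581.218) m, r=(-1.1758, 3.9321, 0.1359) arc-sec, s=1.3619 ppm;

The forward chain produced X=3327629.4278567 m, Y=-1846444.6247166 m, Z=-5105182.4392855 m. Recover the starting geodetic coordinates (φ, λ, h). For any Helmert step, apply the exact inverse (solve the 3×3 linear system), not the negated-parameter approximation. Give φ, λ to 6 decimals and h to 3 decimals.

start: X=3327629.4279, Y=-1846444.6247, Z=-5105182.4393 m
→ Helmert⁻¹: X=3327362.6743, Y=-1846946.3895, Z=-5104541.3670
→ Helmert⁻¹: X=3327438.9662, Y=-1846617.2139, Z=-5105017.0436
→ geod (Bowring, a=6378137.000): φ=-53.48169600°, λ=-29.02880800°, h=2975.8510 m

φ=-53.481696°, λ=-29.028808°, h=2975.851 m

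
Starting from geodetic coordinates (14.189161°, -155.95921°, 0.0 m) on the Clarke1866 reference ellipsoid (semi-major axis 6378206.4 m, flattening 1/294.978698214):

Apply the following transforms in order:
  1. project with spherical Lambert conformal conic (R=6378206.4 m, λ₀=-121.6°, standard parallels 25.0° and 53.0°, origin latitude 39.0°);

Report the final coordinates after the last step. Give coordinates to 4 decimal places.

start: φ=14.189161°, λ=-155.959210°, h=0.000 m
→ lcc (R=6378206.4, λ₀=-121.6°): E=-3843503.0975, N=-2023526.5893

E=-3843503.0975 m, N=-2023526.5893 m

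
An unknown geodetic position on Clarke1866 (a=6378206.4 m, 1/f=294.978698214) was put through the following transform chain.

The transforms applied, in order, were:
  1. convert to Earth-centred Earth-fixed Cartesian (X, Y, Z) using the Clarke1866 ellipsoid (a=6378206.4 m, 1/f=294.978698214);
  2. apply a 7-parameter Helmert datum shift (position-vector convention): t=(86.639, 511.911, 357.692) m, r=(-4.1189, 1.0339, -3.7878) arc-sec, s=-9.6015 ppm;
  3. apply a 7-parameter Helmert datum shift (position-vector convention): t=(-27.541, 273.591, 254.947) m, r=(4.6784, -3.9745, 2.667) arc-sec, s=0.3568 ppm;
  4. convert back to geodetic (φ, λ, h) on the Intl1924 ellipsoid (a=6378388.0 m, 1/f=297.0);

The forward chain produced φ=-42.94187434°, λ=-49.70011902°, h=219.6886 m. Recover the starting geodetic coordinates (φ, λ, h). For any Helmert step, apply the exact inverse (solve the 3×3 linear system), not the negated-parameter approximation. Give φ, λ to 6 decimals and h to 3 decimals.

φ=-42.944195°, λ=-49.707252°, h=1356.186 m

start: φ=-42.941874°, λ=-49.700119°, h=219.689 m
→ ECEF (a=6378388.000, f=1/297.0): X=3024854.0368, Y=-3566800.4713, Z=-4323002.0782
→ Helmert⁻¹: X=3024751.0705, Y=-3567209.9571, Z=-4323232.8566
→ Helmert⁻¹: X=3024780.6604, Y=-3567614.2378, Z=-4323688.1419
→ geod (Bowring, a=6378206.400): φ=-42.94419500°, λ=-49.70725200°, h=1356.1860 m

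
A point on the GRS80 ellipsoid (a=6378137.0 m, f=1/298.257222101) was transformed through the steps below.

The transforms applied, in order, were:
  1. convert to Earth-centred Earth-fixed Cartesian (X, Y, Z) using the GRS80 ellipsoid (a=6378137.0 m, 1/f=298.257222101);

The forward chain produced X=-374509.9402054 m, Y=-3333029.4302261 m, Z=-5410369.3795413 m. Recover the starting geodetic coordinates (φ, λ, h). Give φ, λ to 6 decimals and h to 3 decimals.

start: X=-374509.9402, Y=-3333029.4302, Z=-5410369.3795 m
→ geod (Bowring, a=6378137.000): φ=-58.37634400°, λ=-96.41104800°, h=2977.8190 m

φ=-58.376344°, λ=-96.411048°, h=2977.819 m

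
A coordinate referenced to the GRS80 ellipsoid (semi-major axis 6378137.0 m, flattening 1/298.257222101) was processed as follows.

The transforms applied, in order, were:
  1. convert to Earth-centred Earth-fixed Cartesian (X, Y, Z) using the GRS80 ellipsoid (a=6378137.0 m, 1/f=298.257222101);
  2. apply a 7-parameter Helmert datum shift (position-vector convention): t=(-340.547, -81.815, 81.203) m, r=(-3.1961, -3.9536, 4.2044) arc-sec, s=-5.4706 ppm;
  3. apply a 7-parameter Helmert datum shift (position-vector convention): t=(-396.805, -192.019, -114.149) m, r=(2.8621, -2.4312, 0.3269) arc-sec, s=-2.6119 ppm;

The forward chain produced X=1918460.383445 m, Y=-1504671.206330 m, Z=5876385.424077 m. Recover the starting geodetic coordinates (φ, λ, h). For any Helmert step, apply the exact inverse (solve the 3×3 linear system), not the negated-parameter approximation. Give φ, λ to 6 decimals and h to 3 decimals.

start: X=1918460.3834, Y=-1504671.2063, Z=5876385.4241 m
→ Helmert⁻¹: X=1918929.0813, Y=-1504404.6165, Z=5876513.1788
→ Helmert⁻¹: X=1919362.0982, Y=-1504461.2101, Z=5876404.0222
→ geod (Bowring, a=6378137.000): φ=67.59732100°, λ=-38.09055400°, h=2467.7740 m

φ=67.597321°, λ=-38.090554°, h=2467.774 m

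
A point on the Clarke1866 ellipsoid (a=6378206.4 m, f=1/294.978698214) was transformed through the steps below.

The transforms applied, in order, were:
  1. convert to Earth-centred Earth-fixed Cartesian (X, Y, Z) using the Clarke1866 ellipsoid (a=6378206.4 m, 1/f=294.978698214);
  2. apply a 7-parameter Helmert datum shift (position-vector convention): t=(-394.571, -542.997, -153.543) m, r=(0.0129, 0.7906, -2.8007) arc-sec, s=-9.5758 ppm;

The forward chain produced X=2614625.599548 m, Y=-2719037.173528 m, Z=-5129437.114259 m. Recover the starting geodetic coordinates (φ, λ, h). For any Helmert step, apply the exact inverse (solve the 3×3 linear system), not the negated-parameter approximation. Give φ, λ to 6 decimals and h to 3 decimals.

start: X=2614625.5995, Y=-2719037.1735, Z=-5129437.1143 m
→ Helmert⁻¹: X=2615101.7841, Y=-2718485.0210, Z=-5129322.4952
→ geod (Bowring, a=6378206.400): φ=-53.85454500°, λ=-46.11045000°, h=2865.8510 m

φ=-53.854545°, λ=-46.110450°, h=2865.851 m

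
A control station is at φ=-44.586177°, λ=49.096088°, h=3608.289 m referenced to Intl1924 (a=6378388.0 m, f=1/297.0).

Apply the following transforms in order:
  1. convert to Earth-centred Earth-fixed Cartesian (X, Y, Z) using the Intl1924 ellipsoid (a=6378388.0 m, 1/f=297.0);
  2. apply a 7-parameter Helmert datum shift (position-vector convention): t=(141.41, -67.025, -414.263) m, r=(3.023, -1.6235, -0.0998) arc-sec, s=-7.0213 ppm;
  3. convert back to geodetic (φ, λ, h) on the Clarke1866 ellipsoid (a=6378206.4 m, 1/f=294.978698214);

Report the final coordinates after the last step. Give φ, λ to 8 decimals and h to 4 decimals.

φ=-44.58895462°, λ=49.09436755°, h=4137.5757 m

start: φ=-44.586177°, λ=49.096088°, h=3608.289 m
→ ECEF (a=6378388.000, f=1/297.0): X=2981120.4124, Y=3441024.7653, Z=-4457325.9269
→ Helmert 7p (PV): X=2981277.6391, Y=3440997.4632, Z=-4457634.9986
→ geod (Bowring, a=6378206.400): φ=-44.58895462°, λ=49.09436755°, h=4137.5757 m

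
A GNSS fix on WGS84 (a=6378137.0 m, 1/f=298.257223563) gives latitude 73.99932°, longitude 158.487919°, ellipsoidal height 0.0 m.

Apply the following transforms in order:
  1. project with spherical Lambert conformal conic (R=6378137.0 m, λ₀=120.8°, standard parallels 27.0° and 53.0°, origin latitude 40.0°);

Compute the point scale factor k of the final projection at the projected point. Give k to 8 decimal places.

start: φ=73.999320°, λ=158.487919°, h=0.000 m
→ into lcc (λ₀=120.8°): φ=73.99932000°, λ−λ₀=37.68791900°
scale k = 1.24402408

1.24402408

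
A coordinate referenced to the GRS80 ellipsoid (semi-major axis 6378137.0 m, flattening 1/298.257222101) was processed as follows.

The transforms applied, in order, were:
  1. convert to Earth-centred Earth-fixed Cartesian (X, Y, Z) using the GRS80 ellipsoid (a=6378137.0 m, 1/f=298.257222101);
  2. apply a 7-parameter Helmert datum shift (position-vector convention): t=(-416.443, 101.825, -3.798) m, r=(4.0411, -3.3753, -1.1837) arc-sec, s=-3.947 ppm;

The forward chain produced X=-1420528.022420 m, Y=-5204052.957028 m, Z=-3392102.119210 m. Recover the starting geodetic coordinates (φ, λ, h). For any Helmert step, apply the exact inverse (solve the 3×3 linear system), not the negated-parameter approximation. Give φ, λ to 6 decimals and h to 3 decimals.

φ=-32.334601°, λ=-105.263336°, h=274.546 m

start: X=-1420528.0224, Y=-5204052.9570, Z=-3392102.1192 m
→ Helmert⁻¹: X=-1420142.8250, Y=-5204249.9279, Z=-3391986.5101
→ geod (Bowring, a=6378137.000): φ=-32.33460100°, λ=-105.26333600°, h=274.5460 m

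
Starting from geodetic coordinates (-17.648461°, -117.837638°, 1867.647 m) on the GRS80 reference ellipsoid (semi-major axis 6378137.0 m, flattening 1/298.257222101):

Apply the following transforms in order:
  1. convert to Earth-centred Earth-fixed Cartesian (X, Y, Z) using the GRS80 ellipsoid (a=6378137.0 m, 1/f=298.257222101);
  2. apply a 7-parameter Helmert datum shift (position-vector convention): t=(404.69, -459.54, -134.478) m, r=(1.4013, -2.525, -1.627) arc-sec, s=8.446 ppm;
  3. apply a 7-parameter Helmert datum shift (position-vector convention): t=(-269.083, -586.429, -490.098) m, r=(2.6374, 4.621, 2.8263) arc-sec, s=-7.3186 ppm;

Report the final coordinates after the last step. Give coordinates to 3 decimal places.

start: φ=-17.648461°, λ=-117.837638°, h=1867.647 m
→ ECEF (a=6378137.000, f=1/298.257222101): X=-2839909.3202, Y=-5377801.3669, Z=-1921910.5577
→ Helmert 7p (PV): X=-2839547.5087, Y=-5378270.8697, Z=-1922132.5688
→ Helmert 7p (PV): X=-2839765.1778, Y=-5378832.2682, Z=-1922613.7535

X=-2839765.178 m, Y=-5378832.268 m, Z=-1922613.754 m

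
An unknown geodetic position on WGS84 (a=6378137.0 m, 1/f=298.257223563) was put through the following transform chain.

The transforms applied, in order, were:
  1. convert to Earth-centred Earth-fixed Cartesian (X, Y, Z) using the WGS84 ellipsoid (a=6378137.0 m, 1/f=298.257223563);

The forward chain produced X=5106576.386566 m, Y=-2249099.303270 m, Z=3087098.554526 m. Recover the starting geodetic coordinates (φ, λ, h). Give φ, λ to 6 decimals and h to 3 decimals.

φ=29.116810°, λ=-23.770225°, h=3864.020 m

start: X=5106576.3866, Y=-2249099.3033, Z=3087098.5545 m
→ geod (Bowring, a=6378137.000): φ=29.11681000°, λ=-23.77022500°, h=3864.0200 m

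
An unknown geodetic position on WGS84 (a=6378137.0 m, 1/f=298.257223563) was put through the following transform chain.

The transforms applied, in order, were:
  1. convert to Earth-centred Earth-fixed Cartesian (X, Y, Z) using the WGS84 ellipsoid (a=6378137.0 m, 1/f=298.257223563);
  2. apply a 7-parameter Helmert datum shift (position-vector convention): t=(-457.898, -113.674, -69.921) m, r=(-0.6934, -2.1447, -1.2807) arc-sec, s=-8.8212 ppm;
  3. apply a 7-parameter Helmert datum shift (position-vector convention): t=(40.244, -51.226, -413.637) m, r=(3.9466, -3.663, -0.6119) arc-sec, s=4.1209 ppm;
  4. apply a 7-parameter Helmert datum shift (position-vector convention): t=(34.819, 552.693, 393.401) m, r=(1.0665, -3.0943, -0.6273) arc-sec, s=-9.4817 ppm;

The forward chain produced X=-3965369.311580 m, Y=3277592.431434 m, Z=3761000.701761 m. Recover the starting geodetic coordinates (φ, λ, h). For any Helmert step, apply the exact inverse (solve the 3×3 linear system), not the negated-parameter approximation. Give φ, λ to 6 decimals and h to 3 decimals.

start: X=-3965369.3116, Y=3277592.4314, Z=3761000.7018 m
→ Helmert⁻¹: X=-3965395.2798, Y=3277078.1957, Z=3760685.5010
→ Helmert⁻¹: X=-3965362.1125, Y=3277176.1169, Z=3761091.3544
→ Helmert⁻¹: X=-3964920.4300, Y=3277281.4384, Z=3761246.6973
→ geod (Bowring, a=6378137.000): φ=36.35721200°, λ=140.42391000°, h=1789.4070 m

φ=36.357212°, λ=140.423910°, h=1789.407 m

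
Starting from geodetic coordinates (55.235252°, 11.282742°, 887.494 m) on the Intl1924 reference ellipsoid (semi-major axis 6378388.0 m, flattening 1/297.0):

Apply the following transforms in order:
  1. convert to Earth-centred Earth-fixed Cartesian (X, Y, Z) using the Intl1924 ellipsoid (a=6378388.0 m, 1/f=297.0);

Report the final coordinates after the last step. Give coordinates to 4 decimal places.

start: φ=55.235252°, λ=11.282742°, h=887.494 m
→ ECEF (a=6378388.000, f=1/297.0): X=3575333.9990, Y=713302.3760, Z=5217196.9789

X=3575333.9990 m, Y=713302.3760 m, Z=5217196.9789 m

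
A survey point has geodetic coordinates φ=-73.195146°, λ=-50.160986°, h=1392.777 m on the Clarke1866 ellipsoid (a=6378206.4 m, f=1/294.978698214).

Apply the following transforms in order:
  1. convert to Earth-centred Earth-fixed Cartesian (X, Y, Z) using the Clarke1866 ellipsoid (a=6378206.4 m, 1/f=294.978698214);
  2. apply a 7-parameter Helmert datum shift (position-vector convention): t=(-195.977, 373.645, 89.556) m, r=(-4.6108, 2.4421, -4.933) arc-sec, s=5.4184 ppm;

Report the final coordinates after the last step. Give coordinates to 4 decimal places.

start: φ=-73.195146°, λ=-50.160986°, h=1392.777 m
→ ECEF (a=6378206.400, f=1/294.978698214): X=1185279.5726, Y=-1420648.5923, Z=-6084726.8649
→ Helmert 7p (PV): X=1184984.0003, Y=-1420447.0095, Z=-6084652.5547

X=1184984.0003 m, Y=-1420447.0095 m, Z=-6084652.5547 m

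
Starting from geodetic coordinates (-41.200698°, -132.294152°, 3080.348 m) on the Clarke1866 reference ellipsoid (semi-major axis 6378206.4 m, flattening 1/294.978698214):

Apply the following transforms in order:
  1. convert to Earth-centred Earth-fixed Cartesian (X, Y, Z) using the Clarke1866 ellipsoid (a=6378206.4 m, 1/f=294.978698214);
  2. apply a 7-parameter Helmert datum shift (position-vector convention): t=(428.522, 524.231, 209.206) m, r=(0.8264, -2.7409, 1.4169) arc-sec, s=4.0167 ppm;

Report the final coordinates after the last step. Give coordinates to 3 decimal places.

X=-3235245.776 m, Y=-3556258.006 m, Z=-4180913.389 m

start: φ=-41.200698°, λ=-132.294152°, h=3080.348 m
→ ECEF (a=6378206.400, f=1/294.978698214): X=-3235741.2932, Y=-3556762.4741, Z=-4181048.5537
→ Helmert 7p (PV): X=-3235245.7765, Y=-3556258.0055, Z=-4180913.3895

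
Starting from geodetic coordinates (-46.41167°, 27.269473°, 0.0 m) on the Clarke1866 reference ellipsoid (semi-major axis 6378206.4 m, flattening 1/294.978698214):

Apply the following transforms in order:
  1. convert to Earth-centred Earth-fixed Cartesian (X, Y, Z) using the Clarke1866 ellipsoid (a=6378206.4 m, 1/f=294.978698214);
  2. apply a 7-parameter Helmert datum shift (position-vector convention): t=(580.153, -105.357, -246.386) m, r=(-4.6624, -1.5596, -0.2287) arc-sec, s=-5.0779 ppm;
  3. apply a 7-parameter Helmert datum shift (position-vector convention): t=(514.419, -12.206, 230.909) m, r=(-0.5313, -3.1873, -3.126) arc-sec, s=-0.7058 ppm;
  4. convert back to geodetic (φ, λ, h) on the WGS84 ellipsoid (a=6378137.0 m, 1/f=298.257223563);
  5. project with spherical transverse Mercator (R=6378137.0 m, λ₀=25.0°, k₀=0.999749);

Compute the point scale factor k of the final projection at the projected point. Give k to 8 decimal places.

start: φ=-46.411670°, λ=27.269473°, h=0.000 m
→ ECEF (a=6378206.400, f=1/294.978698214): X=3915811.4608, Y=2018459.6034, Z=-4596712.2512
→ Helmert 7p (PV): X=3916408.7239, Y=2018235.7518, Z=-4596951.3126
→ Helmert 7p (PV): X=3917021.9998, Y=2018150.9262, Z=-4596661.8395
→ geod (Bowring, a=6378137.000): φ=-46.40312984°, λ=27.25869339°, h=552.7566 m
→ into tm (λ₀=25.0°): φ=-46.40312984°, λ−λ₀=2.25869339°
scale k = 1.00011842

1.00011842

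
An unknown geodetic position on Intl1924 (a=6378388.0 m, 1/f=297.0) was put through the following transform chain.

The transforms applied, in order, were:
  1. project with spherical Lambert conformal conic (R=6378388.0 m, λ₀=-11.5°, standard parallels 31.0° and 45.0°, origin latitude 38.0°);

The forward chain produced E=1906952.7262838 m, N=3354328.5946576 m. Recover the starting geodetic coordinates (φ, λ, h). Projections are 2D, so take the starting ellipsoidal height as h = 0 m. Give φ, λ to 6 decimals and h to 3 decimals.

start: E=1906952.7263, N=3354328.5947 m
→ lcc⁻¹: φ=63.96611300°, λ=24.08593600°

φ=63.966113°, λ=24.085936°, h=0.000 m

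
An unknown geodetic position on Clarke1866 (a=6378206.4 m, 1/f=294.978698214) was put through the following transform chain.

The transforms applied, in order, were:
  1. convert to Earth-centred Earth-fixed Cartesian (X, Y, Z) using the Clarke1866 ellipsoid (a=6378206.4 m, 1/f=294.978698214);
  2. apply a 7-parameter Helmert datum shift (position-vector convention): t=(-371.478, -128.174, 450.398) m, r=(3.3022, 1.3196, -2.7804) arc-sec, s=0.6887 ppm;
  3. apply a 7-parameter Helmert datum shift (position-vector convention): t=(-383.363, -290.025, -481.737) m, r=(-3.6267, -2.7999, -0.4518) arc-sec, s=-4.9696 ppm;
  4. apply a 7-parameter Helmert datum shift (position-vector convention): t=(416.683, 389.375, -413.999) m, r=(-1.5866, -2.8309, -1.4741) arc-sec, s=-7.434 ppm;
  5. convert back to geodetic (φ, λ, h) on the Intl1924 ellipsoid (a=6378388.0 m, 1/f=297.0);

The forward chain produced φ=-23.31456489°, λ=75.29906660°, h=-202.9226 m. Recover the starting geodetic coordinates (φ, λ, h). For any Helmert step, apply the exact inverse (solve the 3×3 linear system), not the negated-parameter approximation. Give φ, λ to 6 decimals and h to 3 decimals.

φ=-23.311213°, λ=75.297801°, h=4.342 m

start: φ=-23.314565°, λ=75.299067°, h=-202.923 m
→ ECEF (a=6378388.000, f=1/297.0): X=1487232.1711, Y=5668615.6178, Z=-2508701.8378
→ Helmert⁻¹: X=1486751.6068, Y=5668298.2998, Z=-2508283.2898
→ Helmert⁻¹: X=1487095.9030, Y=5668663.8457, Z=-2507734.5313
→ Helmert⁻¹: X=1487405.9898, Y=5668768.0094, Z=-2508264.4403
→ geod (Bowring, a=6378206.400): φ=-23.31121300°, λ=75.29780100°, h=4.3420 m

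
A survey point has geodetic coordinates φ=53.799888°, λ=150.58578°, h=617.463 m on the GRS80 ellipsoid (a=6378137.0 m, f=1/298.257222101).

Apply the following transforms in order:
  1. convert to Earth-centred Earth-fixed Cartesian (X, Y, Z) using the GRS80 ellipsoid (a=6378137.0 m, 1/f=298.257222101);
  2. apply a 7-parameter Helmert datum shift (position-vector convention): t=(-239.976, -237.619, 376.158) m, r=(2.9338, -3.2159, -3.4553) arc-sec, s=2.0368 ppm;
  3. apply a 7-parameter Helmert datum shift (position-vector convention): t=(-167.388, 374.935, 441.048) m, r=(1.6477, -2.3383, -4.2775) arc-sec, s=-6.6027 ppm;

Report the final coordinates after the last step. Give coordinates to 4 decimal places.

X=-3289334.8187 m, Y=1854399.1579 m, Z=5124865.2898 m

start: φ=53.799888°, λ=150.585780°, h=617.463 m
→ ECEF (a=6378137.000, f=1/298.257222101): X=-3288873.9998, Y=1854260.8204, Z=5124118.8625
→ Helmert 7p (PV): X=-3289169.5033, Y=1854009.1898, Z=5124480.5540
→ Helmert 7p (PV): X=-3289334.8187, Y=1854399.1579, Z=5124865.2898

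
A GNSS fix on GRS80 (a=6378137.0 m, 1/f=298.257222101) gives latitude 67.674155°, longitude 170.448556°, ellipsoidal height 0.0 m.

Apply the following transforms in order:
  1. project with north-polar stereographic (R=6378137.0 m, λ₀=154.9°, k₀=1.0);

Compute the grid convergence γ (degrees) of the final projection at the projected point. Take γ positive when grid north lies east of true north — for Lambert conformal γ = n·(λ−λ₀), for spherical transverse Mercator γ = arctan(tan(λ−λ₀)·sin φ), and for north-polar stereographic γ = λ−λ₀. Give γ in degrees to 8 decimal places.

15.54855600

start: φ=67.674155°, λ=170.448556°, h=0.000 m
→ into stereo (λ₀=154.9°): φ=67.67415500°, λ−λ₀=15.54855600°
convergence γ = 15.54855600°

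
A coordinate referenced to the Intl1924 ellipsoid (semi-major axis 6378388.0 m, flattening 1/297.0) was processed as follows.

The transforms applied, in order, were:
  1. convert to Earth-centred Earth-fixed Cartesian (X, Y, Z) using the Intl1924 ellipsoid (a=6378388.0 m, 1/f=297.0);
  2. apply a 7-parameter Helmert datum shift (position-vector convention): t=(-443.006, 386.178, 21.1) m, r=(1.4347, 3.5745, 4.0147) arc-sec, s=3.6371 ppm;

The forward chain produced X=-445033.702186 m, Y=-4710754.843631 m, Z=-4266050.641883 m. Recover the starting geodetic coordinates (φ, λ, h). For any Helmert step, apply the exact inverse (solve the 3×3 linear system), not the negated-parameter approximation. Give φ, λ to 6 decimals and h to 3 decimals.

start: X=-445033.7022, Y=-4710754.8436, Z=-4266050.6419 m
→ Helmert⁻¹: X=-444606.8471, Y=-4711144.9060, Z=-4266031.1618
→ geod (Bowring, a=6378388.000): φ=-42.22727900°, λ=-95.39123100°, h=2419.9840 m

φ=-42.227279°, λ=-95.391231°, h=2419.984 m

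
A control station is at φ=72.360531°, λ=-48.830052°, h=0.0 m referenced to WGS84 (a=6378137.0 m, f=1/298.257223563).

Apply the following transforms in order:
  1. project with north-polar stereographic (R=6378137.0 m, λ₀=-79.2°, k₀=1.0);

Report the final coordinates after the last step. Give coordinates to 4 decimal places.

E=1000684.3055 m, N=-1707676.6324 m

start: φ=72.360531°, λ=-48.830052°, h=0.000 m
→ stereo (R=6378137.0, λ₀=-79.2°): E=1000684.3055, N=-1707676.6324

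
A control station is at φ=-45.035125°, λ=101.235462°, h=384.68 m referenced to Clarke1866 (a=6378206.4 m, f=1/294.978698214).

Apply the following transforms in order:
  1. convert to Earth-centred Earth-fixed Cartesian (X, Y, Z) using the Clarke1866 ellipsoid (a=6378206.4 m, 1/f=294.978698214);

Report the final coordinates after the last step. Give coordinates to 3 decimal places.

start: φ=-45.035125°, λ=101.235462°, h=384.680 m
→ ECEF (a=6378206.400, f=1/294.978698214): X=-879754.9631, Y=4428699.4186, Z=-4490176.7895

X=-879754.963 m, Y=4428699.419 m, Z=-4490176.789 m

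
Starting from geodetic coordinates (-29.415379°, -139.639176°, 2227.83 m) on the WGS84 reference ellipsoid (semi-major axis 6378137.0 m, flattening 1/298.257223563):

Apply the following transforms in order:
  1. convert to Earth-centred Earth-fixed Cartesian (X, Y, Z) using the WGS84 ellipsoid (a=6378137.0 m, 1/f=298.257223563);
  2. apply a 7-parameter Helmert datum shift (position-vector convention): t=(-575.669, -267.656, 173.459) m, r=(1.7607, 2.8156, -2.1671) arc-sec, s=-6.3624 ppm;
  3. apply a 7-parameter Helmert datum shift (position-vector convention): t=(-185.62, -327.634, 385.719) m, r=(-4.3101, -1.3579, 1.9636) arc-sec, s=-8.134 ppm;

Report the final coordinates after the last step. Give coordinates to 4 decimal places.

start: φ=-29.415379°, λ=-139.639176°, h=2227.830 m
→ ECEF (a=6378137.000, f=1/298.257223563): X=-4238377.8430, Y=-3602148.1380, Z=-3115181.8420
→ Helmert 7p (PV): X=-4239006.9143, Y=-3602321.7545, Z=-3114961.4559
→ Helmert 7p (PV): X=-4239103.2546, Y=-3602725.5309, Z=-3114503.0328

X=-4239103.2546 m, Y=-3602725.5309 m, Z=-3114503.0328 m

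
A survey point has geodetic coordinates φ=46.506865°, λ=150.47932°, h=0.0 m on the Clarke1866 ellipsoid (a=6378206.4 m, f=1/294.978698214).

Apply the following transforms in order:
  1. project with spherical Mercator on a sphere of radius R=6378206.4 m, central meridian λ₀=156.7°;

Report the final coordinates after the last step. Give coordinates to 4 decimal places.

start: φ=46.506865°, λ=150.479320°, h=0.000 m
→ merc (R=6378206.4, λ₀=156.7°): E=-692490.4648, N=5862013.8792

E=-692490.4648 m, N=5862013.8792 m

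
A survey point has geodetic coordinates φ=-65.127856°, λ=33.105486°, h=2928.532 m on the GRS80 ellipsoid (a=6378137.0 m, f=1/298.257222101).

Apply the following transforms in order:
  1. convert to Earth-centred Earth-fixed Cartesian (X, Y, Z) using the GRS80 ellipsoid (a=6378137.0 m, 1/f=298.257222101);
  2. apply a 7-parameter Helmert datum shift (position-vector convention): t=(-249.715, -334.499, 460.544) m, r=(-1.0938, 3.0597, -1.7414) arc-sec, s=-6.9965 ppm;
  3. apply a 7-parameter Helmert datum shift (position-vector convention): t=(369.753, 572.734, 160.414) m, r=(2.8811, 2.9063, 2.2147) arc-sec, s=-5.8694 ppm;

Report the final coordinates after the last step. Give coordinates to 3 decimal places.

X=2254302.640 m, Y=1470195.034 m, Z=-5765734.127 m

start: φ=-65.127856°, λ=33.105486°, h=2928.532 m
→ ECEF (a=6378137.000, f=1/298.257222101): X=2254381.7528, Y=1469920.5794, Z=-5766376.8028
→ Helmert 7p (PV): X=2254043.1379, Y=1469526.1852, Z=-5765917.1501
→ Helmert 7p (PV): X=2254302.6404, Y=1470195.0336, Z=-5765734.1270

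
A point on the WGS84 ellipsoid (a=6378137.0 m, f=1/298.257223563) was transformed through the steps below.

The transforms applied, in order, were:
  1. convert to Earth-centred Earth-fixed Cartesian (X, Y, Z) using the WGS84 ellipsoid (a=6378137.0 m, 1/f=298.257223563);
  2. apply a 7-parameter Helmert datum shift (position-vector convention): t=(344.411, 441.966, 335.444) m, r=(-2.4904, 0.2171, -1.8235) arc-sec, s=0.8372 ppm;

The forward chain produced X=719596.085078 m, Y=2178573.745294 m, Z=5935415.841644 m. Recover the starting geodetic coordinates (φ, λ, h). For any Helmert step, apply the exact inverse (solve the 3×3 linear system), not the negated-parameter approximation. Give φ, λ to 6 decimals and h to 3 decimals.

start: X=719596.0851, Y=2178573.7453, Z=5935415.8416 m
→ Helmert⁻¹: X=719225.5697, Y=2178064.6549, Z=5935102.4833
→ geod (Bowring, a=6378137.000): φ=68.99897100°, λ=71.72609800°, h=3396.3020 m

φ=68.998971°, λ=71.726098°, h=3396.302 m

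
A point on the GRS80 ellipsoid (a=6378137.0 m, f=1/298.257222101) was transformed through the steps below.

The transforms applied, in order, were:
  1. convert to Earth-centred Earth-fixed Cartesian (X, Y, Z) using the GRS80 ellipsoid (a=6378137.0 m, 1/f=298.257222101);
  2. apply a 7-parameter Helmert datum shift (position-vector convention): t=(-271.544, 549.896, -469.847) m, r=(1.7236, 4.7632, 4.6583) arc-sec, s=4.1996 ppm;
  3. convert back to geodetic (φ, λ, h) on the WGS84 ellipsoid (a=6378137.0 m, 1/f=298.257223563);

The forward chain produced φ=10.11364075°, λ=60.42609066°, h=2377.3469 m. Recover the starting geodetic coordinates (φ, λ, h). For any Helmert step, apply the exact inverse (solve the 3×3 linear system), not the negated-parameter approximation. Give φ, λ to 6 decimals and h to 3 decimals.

φ=10.118606°, λ=60.420413°, h=2094.245 m

start: φ=10.113641°, λ=60.426091°, h=2377.347 m
→ ECEF (a=6378137.000, f=1/298.257223563): X=3100464.2079, Y=5463595.4552, Z=1113042.4715
→ Helmert⁻¹: X=3100820.3916, Y=5462961.8925, Z=1113533.5985
→ geod (Bowring, a=6378137.000): φ=10.11860600°, λ=60.42041300°, h=2094.2450 m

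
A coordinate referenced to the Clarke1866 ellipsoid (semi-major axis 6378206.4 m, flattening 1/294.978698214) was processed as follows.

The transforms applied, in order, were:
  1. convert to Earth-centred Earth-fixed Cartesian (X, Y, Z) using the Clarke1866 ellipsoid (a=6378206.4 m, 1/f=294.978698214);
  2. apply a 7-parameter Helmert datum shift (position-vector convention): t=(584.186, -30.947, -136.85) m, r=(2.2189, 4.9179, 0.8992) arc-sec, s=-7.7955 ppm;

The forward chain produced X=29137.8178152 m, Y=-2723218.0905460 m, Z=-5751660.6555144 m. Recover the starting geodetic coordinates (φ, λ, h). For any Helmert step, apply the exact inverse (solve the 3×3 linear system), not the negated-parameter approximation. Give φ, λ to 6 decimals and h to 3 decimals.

φ=-64.812006°, λ=-89.396633°, h=3215.167 m

start: X=29137.8178, Y=-2723218.0905, Z=-5751660.6555 m
→ Helmert⁻¹: X=28679.1144, Y=-2723270.3697, Z=-5751538.6624
→ geod (Bowring, a=6378206.400): φ=-64.81200600°, λ=-89.39663300°, h=3215.1670 m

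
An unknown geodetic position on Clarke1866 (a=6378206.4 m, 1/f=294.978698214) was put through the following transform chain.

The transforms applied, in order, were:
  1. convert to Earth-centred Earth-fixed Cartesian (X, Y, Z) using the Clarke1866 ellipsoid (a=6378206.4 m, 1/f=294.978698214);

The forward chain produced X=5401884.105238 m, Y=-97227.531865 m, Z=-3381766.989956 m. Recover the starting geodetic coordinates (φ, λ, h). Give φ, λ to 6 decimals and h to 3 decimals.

φ=-32.219038°, λ=-1.031145°, h=1767.548 m

start: X=5401884.1052, Y=-97227.5319, Z=-3381766.9900 m
→ geod (Bowring, a=6378206.400): φ=-32.21903800°, λ=-1.03114500°, h=1767.5480 m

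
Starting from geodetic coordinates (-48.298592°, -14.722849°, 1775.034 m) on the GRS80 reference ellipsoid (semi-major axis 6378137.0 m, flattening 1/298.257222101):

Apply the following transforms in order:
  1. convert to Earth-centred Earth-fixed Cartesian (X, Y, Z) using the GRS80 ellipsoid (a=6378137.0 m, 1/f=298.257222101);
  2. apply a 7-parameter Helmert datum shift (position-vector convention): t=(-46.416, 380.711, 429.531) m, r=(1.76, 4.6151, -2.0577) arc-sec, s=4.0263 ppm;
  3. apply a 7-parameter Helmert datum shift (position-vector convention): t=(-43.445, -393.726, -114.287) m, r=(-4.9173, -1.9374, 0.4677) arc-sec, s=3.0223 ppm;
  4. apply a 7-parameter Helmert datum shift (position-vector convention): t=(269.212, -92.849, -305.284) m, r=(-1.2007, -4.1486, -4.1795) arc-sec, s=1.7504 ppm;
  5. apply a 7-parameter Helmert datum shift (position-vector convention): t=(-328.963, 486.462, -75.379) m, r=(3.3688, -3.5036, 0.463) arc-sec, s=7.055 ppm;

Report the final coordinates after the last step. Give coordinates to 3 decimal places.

X=4112555.887 m, Y=-1080426.455 m, Z=-4740389.514 m

start: φ=-48.298592°, λ=-14.722849°, h=1775.034 m
→ ECEF (a=6378137.000, f=1/298.257222101): X=4112553.7862, Y=-1080661.3947, Z=-4740353.2944
→ Helmert 7p (PV): X=4112407.0837, Y=-1080285.6135, Z=-4740044.0878
→ Helmert 7p (PV): X=4112423.0395, Y=-1080786.2815, Z=-4740108.3198
→ Helmert 7p (PV): X=4112772.8879, Y=-1080991.9445, Z=-4740332.8962
→ Helmert 7p (PV): X=4112555.8866, Y=-1080426.4554, Z=-4740389.5138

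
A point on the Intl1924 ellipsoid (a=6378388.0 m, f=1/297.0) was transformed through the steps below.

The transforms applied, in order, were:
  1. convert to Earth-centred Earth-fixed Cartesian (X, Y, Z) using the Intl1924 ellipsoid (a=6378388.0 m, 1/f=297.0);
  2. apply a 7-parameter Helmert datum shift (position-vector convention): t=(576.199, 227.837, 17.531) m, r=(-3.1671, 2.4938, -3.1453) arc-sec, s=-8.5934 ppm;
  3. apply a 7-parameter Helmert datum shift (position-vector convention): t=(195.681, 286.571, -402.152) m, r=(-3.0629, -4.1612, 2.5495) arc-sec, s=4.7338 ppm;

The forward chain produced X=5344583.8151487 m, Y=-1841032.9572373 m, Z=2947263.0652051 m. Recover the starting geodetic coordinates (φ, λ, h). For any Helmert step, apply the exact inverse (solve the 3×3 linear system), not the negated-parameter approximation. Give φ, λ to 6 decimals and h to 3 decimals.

start: X=5344583.8151, Y=-1841032.9572, Z=2947263.0652 m
→ Helmert⁻¹: X=5344399.5378, Y=-1841420.6391, Z=2947516.1014
→ Helmert⁻¹: X=5343861.7067, Y=-1841628.0729, Z=2947560.2311
→ geod (Bowring, a=6378388.000): φ=27.69988200°, λ=-19.01522900°, h=903.2970 m

φ=27.699882°, λ=-19.015229°, h=903.297 m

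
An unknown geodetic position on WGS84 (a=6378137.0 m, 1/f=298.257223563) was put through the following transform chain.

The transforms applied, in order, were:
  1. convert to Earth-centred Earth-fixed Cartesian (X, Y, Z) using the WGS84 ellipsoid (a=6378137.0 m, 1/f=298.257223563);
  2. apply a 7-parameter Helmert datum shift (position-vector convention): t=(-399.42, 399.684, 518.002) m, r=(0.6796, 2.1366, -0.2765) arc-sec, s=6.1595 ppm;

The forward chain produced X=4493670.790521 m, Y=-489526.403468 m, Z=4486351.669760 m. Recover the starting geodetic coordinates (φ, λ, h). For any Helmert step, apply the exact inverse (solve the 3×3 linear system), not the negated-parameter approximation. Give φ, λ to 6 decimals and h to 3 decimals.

φ=44.971220°, λ=-6.221395°, h=1086.587 m

start: X=4493670.7905, Y=-489526.4035, Z=4486351.6698 m
→ Helmert⁻¹: X=4493996.7193, Y=-489902.2656, Z=4485854.2028
→ geod (Bowring, a=6378137.000): φ=44.97122000°, λ=-6.22139500°, h=1086.5870 m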